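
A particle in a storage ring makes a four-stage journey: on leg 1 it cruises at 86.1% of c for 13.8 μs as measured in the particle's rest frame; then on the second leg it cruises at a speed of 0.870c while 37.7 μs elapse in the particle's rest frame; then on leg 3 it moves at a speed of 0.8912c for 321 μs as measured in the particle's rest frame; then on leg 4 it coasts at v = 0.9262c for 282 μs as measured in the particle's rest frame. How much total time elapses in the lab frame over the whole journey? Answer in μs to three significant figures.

Δt = 1560 μs

Leg 1: β = 0.861; γ = 1/√(1 − 0.861²) = 1/√0.2587 = 1.966; Δt_1 = 1.966 × 13.8 = 27.13 μs.
Leg 2: γ = 1/√(1 − 0.870²) = 1/√0.2431 = 2.028; Δt_2 = 2.028 × 37.7 = 76.46 μs.
Leg 3: γ = 1/√(1 − 0.8912²) = 1/√0.2058 = 2.205; Δt_3 = 2.205 × 321 = 707.7 μs.
Leg 4: γ = 1/√(1 − 0.9262²) = 1/√0.1422 = 2.652; Δt_4 = 2.652 × 282 = 747.9 μs.
Total: 27.13 + 76.46 + 707.7 + 747.9 μs.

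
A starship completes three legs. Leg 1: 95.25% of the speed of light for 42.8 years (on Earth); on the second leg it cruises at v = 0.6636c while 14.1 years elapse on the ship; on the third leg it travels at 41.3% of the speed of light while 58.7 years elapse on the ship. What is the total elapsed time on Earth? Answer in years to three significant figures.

Δt = 126 years

Leg 1: 42.8 years is already measured on Earth.
Leg 2: γ = 1/√(1 − 0.6636²) = 1/√0.5596 = 1.337; Δt_2 = 1.337 × 14.1 = 18.85 years.
Leg 3: β = 0.413; γ = 1/√(1 − 0.413²) = 1/√0.8294 = 1.098; Δt_3 = 1.098 × 58.7 = 64.45 years.
Total: 42.80 + 18.85 + 64.45 years.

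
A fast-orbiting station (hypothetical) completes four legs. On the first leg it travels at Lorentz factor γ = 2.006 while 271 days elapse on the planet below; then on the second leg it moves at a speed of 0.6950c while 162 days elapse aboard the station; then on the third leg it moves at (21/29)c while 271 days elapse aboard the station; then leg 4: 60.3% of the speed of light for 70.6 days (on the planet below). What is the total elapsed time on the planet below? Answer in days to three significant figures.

Leg 1: 271 days is already measured on the planet below.
Leg 2: γ = 1/√(1 − 0.6950²) = 1/√0.5170 = 1.391; Δt_2 = 1.391 × 162 = 225.3 days.
Leg 3: γ = 1/√(1 − (21/29)²) = 29/20 = 1.450; Δt_3 = 1.450 × 271 = 393.0 days.
Leg 4: 70.6 days is already measured on the planet below.
Total: 271.0 + 225.3 + 393.0 + 70.60 days.

Δt = 960 days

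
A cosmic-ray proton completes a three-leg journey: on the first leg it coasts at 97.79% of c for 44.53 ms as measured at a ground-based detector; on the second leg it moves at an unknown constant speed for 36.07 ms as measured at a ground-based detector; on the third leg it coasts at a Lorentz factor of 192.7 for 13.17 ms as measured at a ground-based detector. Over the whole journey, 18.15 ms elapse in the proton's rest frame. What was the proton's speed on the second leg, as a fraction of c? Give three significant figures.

β = 0.970

Leg 1: β = 0.9779; γ = 1/√(1 − 0.9779²) = 1/√0.04371 = 4.783; τ_1 = 44.53/4.783 = 9.310 ms.
Leg 2: speed unknown; τ_2 = 36.07/γ_2.
Leg 3: γ = 192.7; τ_3 = 13.17/192.7 = 0.06834 ms.
Total proper time: 9.310 + τ_2 + 0.06834 = 18.15, so τ_2 = 18.15 − 9.378 = 8.772 ms.
γ_2 = 36.07/8.772 = 4.112; β = √(1 − 1/γ²) = √0.9409.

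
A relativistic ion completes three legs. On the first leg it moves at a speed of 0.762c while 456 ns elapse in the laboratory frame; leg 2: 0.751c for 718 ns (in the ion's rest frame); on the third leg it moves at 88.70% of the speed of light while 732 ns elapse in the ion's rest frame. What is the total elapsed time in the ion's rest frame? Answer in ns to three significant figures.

Leg 1: γ = 1/√(1 − 0.762²) = 1/√0.4194 = 1.544; τ_1 = 456/1.544 = 295.3 ns.
Leg 2: 718 ns is already measured in the ion's rest frame.
Leg 3: 732 ns is already measured in the ion's rest frame.
Total: 295.3 + 718.0 + 732.0 ns.

τ = 1750 ns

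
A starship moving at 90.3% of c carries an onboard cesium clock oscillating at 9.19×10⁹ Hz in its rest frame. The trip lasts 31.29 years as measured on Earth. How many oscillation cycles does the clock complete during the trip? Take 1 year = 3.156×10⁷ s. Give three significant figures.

N = 3.90×10¹⁸

β = 0.903; γ = 1/√(1 − 0.903²) = 1/√0.1846 = 2.328
The oscillator's own cycle count is N = f × τ where τ is the proper time on the ship. τ = Δt/γ = 31.29/2.328 = 13.44 years = 4.243×10⁸ s.
N = 9.19×10⁹ × 4.243×10⁸ = 3.899×10¹⁸.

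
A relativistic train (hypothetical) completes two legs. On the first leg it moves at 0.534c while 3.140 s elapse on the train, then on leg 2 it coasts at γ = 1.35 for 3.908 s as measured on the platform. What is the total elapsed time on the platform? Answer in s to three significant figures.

Δt = 7.62 s

Leg 1: γ = 1/√(1 − 0.534²) = 1/√0.7148 = 1.183; Δt_1 = 1.183 × 3.140 = 3.714 s.
Leg 2: 3.908 s is already measured on the platform.
Total: 3.714 + 3.908 s.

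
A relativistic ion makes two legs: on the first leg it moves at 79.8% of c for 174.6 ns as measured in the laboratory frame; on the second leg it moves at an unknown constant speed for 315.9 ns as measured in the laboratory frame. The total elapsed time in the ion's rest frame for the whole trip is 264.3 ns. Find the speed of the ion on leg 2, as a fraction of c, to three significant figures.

β = 0.864

Leg 1: β = 0.798; γ = 1/√(1 − 0.798²) = 1/√0.3632 = 1.659; τ_1 = 174.6/1.659 = 105.2 ns.
Leg 2: speed unknown; τ_2 = 315.9/γ_2.
Total proper time: 105.2 + τ_2 = 264.3, so τ_2 = 264.3 − 105.2 = 159.1 ns.
γ_2 = 315.9/159.1 = 1.986; β = √(1 − 1/γ²) = √0.7464.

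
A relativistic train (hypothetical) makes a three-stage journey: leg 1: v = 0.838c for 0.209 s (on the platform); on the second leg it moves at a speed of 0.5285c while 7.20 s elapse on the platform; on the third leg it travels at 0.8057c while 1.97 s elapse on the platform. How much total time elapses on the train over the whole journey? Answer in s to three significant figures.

Leg 1: γ = 1/√(1 − 0.838²) = 1/√0.2978 = 1.833; τ_1 = 0.209/1.833 = 0.1140 s.
Leg 2: γ = 1/√(1 − 0.5285²) = 1/√0.7207 = 1.178; τ_2 = 7.20/1.178 = 6.112 s.
Leg 3: γ = 1/√(1 − 0.8057²) = 1/√0.3508 = 1.688; τ_3 = 1.97/1.688 = 1.167 s.
Total: 0.1140 + 6.112 + 1.167 s.

τ = 7.39 s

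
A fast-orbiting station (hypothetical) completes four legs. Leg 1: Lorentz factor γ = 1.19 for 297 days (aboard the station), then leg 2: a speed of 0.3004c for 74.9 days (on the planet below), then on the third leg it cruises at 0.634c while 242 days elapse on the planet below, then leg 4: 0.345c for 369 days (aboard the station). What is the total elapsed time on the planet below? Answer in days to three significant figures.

Leg 1: γ = 1.19; Δt_1 = 1.190 × 297 = 353.4 days.
Leg 2: 74.9 days is already measured on the planet below.
Leg 3: 242 days is already measured on the planet below.
Leg 4: γ = 1/√(1 − 0.345²) = 1/√0.8810 = 1.065; Δt_4 = 1.065 × 369 = 393.1 days.
Total: 353.4 + 74.90 + 242.0 + 393.1 days.

Δt = 1060 days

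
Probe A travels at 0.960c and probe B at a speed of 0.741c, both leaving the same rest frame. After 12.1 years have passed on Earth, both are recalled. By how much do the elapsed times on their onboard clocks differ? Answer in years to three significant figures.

A: γ = 1/√(1 − 0.960²) = 25/7 ≈ 3.571; τ_A = 12.1/3.571 = 3.388 years.
B: γ = 1/√(1 − 0.741²) = 1/√0.4509 = 1.489; τ_B = 12.1/1.489 = 8.125 years.

|τ_A − τ_B| = 4.74 years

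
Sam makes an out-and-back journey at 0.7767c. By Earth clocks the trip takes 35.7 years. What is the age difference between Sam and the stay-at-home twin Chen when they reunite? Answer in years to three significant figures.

γ = 1/√(1 − 0.7767²) = 1/√0.3967 = 1.588
Sam's elapsed proper time: τ = 35.7/1.588 = 22.49 years.
Age gap = Δt − τ = 35.7 − 22.49 years.

Δt − τ = 13.2 years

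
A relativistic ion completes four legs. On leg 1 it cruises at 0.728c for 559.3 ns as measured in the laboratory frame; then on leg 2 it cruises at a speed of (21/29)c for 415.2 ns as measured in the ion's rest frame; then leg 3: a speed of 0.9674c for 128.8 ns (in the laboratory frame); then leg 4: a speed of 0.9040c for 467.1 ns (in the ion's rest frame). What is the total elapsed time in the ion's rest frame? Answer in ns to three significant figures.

τ = 1300 ns

Leg 1: γ = 1/√(1 − 0.728²) = 1/√0.4700 = 1.459; τ_1 = 559.3/1.459 = 383.4 ns.
Leg 2: 415.2 ns is already measured in the ion's rest frame.
Leg 3: γ = 1/√(1 − 0.9674²) = 1/√0.06414 = 3.949; τ_3 = 128.8/3.949 = 32.62 ns.
Leg 4: 467.1 ns is already measured in the ion's rest frame.
Total: 383.4 + 415.2 + 32.62 + 467.1 ns.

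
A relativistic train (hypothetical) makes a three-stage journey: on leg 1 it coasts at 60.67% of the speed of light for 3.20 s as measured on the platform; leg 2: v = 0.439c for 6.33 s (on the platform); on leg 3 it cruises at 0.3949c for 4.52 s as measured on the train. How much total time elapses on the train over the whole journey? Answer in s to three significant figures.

Leg 1: β = 0.6067; γ = 1/√(1 − 0.6067²) = 1/√0.6319 = 1.258; τ_1 = 3.20/1.258 = 2.544 s.
Leg 2: γ = 1/√(1 − 0.439²) = 1/√0.8073 = 1.113; τ_2 = 6.33/1.113 = 5.687 s.
Leg 3: 4.52 s is already measured on the train.
Total: 2.544 + 5.687 + 4.520 s.

τ = 12.8 s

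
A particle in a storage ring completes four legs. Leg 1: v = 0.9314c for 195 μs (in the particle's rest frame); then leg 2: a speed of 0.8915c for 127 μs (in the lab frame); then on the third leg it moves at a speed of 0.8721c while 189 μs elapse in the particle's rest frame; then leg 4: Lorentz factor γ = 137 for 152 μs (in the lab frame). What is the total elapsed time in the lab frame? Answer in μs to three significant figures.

Δt = 1200 μs

Leg 1: γ = 1/√(1 − 0.9314²) = 1/√0.1325 = 2.747; Δt_1 = 2.747 × 195 = 535.7 μs.
Leg 2: 127 μs is already measured in the lab frame.
Leg 3: γ = 1/√(1 − 0.8721²) = 1/√0.2394 = 2.044; Δt_3 = 2.044 × 189 = 386.2 μs.
Leg 4: 152 μs is already measured in the lab frame.
Total: 535.7 + 127.0 + 386.2 + 152.0 μs.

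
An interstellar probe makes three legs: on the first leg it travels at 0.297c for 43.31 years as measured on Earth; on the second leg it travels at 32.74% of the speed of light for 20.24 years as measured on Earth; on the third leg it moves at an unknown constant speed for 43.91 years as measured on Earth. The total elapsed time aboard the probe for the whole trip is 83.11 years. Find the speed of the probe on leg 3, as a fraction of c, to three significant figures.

β = 0.857

Leg 1: γ = 1/√(1 − 0.297²) = 1/√0.9118 = 1.047; τ_1 = 43.31/1.047 = 41.36 years.
Leg 2: β = 0.3274; γ = 1/√(1 − 0.3274²) = 1/√0.8928 = 1.058; τ_2 = 20.24/1.058 = 19.12 years.
Leg 3: speed unknown; τ_3 = 43.91/γ_3.
Total proper time: 41.36 + 19.12 + τ_3 = 83.11, so τ_3 = 83.11 − 60.48 = 22.63 years.
γ_3 = 43.91/22.63 = 1.940; β = √(1 − 1/γ²) = √0.7344.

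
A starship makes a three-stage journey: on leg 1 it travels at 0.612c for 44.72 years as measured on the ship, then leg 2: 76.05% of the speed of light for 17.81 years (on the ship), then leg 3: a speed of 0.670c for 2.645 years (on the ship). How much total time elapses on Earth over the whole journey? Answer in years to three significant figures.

Δt = 87.5 years

Leg 1: γ = 1/√(1 − 0.612²) = 1/√0.6255 = 1.264; Δt_1 = 1.264 × 44.72 = 56.55 years.
Leg 2: β = 0.7605; γ = 1/√(1 − 0.7605²) = 1/√0.4216 = 1.540; Δt_2 = 1.540 × 17.81 = 27.43 years.
Leg 3: γ = 1/√(1 − 0.670²) = 1/√0.5511 = 1.347; Δt_3 = 1.347 × 2.645 = 3.563 years.
Total: 56.55 + 27.43 + 3.563 years.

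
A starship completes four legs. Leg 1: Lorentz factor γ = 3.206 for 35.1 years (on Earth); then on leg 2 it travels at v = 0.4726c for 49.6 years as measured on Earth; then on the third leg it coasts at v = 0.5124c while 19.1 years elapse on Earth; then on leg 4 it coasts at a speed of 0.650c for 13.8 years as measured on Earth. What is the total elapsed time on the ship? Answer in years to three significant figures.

Leg 1: γ = 3.206; τ_1 = 35.1/3.206 = 10.95 years.
Leg 2: γ = 1/√(1 − 0.4726²) = 1/√0.7766 = 1.135; τ_2 = 49.6/1.135 = 43.71 years.
Leg 3: γ = 1/√(1 − 0.5124²) = 1/√0.7374 = 1.164; τ_3 = 19.1/1.164 = 16.40 years.
Leg 4: γ = 1/√(1 − 0.650²) = 1/√0.5775 = 1.316; τ_4 = 13.8/1.316 = 10.49 years.
Total: 10.95 + 43.71 + 16.40 + 10.49 years.

τ = 81.5 years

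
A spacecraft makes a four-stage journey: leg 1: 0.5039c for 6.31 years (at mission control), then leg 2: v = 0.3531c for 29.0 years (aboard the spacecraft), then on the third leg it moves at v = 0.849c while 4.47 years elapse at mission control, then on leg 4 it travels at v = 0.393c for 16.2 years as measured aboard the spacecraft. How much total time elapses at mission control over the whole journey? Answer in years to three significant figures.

Δt = 59.4 years

Leg 1: 6.31 years is already measured at mission control.
Leg 2: γ = 1/√(1 − 0.3531²) = 1/√0.8753 = 1.069; Δt_2 = 1.069 × 29.0 = 31.00 years.
Leg 3: 4.47 years is already measured at mission control.
Leg 4: γ = 1/√(1 − 0.393²) = 1/√0.8456 = 1.088; Δt_4 = 1.088 × 16.2 = 17.62 years.
Total: 6.310 + 31.00 + 4.470 + 17.62 years.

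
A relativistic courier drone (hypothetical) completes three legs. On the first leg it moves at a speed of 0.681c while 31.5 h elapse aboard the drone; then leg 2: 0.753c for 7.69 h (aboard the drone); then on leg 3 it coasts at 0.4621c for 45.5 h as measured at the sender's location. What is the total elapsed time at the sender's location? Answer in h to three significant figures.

Δt = 100 h

Leg 1: γ = 1/√(1 − 0.681²) = 1/√0.5362 = 1.366; Δt_1 = 1.366 × 31.5 = 43.02 h.
Leg 2: γ = 1/√(1 − 0.753²) = 1/√0.4330 = 1.520; Δt_2 = 1.520 × 7.69 = 11.69 h.
Leg 3: 45.5 h is already measured at the sender's location.
Total: 43.02 + 11.69 + 45.50 h.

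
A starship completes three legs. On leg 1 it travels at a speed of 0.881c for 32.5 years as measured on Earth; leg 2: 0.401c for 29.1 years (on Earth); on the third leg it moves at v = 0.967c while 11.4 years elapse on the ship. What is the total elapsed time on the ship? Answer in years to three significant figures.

τ = 53.4 years

Leg 1: γ = 1/√(1 − 0.881²) = 1/√0.2238 = 2.114; τ_1 = 32.5/2.114 = 15.38 years.
Leg 2: γ = 1/√(1 − 0.401²) = 1/√0.8392 = 1.092; τ_2 = 29.1/1.092 = 26.66 years.
Leg 3: 11.4 years is already measured on the ship.
Total: 15.38 + 26.66 + 11.40 years.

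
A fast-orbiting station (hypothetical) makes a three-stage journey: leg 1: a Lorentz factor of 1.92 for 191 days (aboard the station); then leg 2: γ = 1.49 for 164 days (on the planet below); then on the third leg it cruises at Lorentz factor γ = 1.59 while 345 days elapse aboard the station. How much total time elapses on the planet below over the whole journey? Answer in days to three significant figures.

Leg 1: γ = 1.92; Δt_1 = 1.920 × 191 = 366.7 days.
Leg 2: 164 days is already measured on the planet below.
Leg 3: γ = 1.59; Δt_3 = 1.590 × 345 = 548.5 days.
Total: 366.7 + 164.0 + 548.5 days.

Δt = 1080 days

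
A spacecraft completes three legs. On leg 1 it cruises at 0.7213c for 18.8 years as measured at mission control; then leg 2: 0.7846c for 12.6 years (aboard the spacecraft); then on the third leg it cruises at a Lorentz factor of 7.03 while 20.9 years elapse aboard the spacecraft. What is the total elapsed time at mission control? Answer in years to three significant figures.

Leg 1: 18.8 years is already measured at mission control.
Leg 2: γ = 1/√(1 − 0.7846²) = 1/√0.3844 = 1.613; Δt_2 = 1.613 × 12.6 = 20.32 years.
Leg 3: γ = 7.03; Δt_3 = 7.030 × 20.9 = 146.9 years.
Total: 18.80 + 20.32 + 146.9 years.

Δt = 186 years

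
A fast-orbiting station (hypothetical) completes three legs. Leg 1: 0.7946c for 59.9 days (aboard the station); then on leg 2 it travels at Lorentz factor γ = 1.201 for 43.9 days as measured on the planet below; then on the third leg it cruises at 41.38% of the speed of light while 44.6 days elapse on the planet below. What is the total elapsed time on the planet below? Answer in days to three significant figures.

Leg 1: γ = 1/√(1 − 0.7946²) = 1/√0.3686 = 1.647; Δt_1 = 1.647 × 59.9 = 98.66 days.
Leg 2: 43.9 days is already measured on the planet below.
Leg 3: 44.6 days is already measured on the planet below.
Total: 98.66 + 43.90 + 44.60 days.

Δt = 187 days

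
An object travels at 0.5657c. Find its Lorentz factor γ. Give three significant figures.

γ = 1/√(1 − 0.5657²) = 1/√0.6800 = 1.213

γ = 1.21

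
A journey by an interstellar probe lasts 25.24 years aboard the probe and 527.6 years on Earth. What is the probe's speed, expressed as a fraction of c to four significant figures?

The proper time is measured aboard the probe (both events occur at the probe's location); Δt is measured on Earth. γ = Δt/τ = 527.6/25.24 = 20.90.
β = √(1 − 1/γ²) = √(1 − 0.002289) = √0.9977

β = 0.9989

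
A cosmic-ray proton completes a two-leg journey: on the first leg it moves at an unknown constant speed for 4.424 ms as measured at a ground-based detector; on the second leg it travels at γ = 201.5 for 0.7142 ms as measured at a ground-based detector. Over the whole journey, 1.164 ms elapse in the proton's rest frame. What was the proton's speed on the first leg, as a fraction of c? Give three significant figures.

β = 0.965

Leg 1: speed unknown; τ_1 = 4.424/γ_1.
Leg 2: γ = 201.5; τ_2 = 0.7142/201.5 = 0.003544 ms.
Total proper time: τ_1 + 0.003544 = 1.164, so τ_1 = 1.164 − 0.003544 = 1.160 ms.
γ_1 = 4.424/1.160 = 3.812; β = √(1 − 1/γ²) = √0.9312.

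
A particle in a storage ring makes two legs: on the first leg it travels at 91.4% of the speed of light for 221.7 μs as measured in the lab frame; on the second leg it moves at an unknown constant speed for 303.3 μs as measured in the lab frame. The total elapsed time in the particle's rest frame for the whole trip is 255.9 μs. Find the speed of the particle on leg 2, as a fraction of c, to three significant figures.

Leg 1: β = 0.914; γ = 1/√(1 − 0.914²) = 1/√0.1646 = 2.465; τ_1 = 221.7/2.465 = 89.95 μs.
Leg 2: speed unknown; τ_2 = 303.3/γ_2.
Total proper time: 89.95 + τ_2 = 255.9, so τ_2 = 255.9 − 89.95 = 166.0 μs.
γ_2 = 303.3/166.0 = 1.828; β = √(1 − 1/γ²) = √0.7006.

β = 0.837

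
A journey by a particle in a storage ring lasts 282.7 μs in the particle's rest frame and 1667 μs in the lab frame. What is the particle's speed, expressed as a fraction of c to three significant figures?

The proper time is measured in the particle's rest frame (both events occur at the particle's location); Δt is measured in the lab frame. γ = Δt/τ = 1667/282.7 = 5.897.
β = √(1 − 1/γ²) = √(1 − 0.02876) = √0.9712

β = 0.986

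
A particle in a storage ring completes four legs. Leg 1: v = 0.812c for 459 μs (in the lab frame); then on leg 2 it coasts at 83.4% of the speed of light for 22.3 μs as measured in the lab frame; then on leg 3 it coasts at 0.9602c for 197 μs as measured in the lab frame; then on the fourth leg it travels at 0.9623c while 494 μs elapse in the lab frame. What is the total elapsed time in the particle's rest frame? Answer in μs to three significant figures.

τ = 470 μs

Leg 1: γ = 1/√(1 − 0.812²) = 1/√0.3407 = 1.713; τ_1 = 459/1.713 = 267.9 μs.
Leg 2: β = 0.834; γ = 1/√(1 − 0.834²) = 1/√0.3044 = 1.812; τ_2 = 22.3/1.812 = 12.30 μs.
Leg 3: γ = 1/√(1 − 0.9602²) = 1/√0.07802 = 3.580; τ_3 = 197/3.580 = 55.02 μs.
Leg 4: γ = 1/√(1 − 0.9623²) = 1/√0.07398 = 3.677; τ_4 = 494/3.677 = 134.4 μs.
Total: 267.9 + 12.30 + 55.02 + 134.4 μs.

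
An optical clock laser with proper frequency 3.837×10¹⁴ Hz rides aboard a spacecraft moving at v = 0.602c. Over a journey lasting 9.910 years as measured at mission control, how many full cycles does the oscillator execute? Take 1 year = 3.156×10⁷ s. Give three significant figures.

N = 9.58×10²²

γ = 1/√(1 − 0.602²) = 1/√0.6376 = 1.252
The oscillator's own cycle count is N = f × τ where τ is the proper time aboard the spacecraft. τ = Δt/γ = 9.910/1.252 = 7.913 years = 2.497×10⁸ s.
N = 3.837×10¹⁴ × 2.497×10⁸ = 9.582×10²².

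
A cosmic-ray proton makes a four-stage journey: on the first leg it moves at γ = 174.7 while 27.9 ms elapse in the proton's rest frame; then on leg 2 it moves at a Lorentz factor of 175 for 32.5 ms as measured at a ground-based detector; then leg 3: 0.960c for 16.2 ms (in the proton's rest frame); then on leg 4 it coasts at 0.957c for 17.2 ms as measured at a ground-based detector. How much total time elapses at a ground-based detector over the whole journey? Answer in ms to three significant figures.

Leg 1: γ = 174.7; Δt_1 = 174.7 × 27.9 = 4874 ms.
Leg 2: 32.5 ms is already measured at a ground-based detector.
Leg 3: γ = 1/√(1 − 0.960²) = 25/7 ≈ 3.571; Δt_3 = 3.571 × 16.2 = 57.86 ms.
Leg 4: 17.2 ms is already measured at a ground-based detector.
Total: 4874 + 32.50 + 57.86 + 17.20 ms.

Δt = 4980 ms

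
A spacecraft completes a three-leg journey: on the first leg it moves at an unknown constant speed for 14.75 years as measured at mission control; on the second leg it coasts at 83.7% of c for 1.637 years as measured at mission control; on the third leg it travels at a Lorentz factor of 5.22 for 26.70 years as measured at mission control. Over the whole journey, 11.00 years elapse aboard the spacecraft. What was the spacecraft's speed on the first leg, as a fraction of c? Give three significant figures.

Leg 1: speed unknown; τ_1 = 14.75/γ_1.
Leg 2: β = 0.837; γ = 1/√(1 − 0.837²) = 1/√0.2994 = 1.827; τ_2 = 1.637/1.827 = 0.8958 years.
Leg 3: γ = 5.22; τ_3 = 26.70/5.220 = 5.115 years.
Total proper time: τ_1 + 0.8958 + 5.115 = 11.00, so τ_1 = 11.00 − 6.011 = 4.989 years.
γ_1 = 14.75/4.989 = 2.956; β = √(1 − 1/γ²) = √0.8856.

β = 0.941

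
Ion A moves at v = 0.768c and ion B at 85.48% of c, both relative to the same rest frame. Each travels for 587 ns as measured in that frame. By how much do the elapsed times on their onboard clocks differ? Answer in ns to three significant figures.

|τ_A − τ_B| = 71.3 ns

A: γ = 1/√(1 − 0.768²) = 1/√0.4102 = 1.561; τ_A = 587/1.561 = 375.9 ns.
B: β = 0.8548; γ = 1/√(1 − 0.8548²) = 1/√0.2693 = 1.927; τ_B = 587/1.927 = 304.6 ns.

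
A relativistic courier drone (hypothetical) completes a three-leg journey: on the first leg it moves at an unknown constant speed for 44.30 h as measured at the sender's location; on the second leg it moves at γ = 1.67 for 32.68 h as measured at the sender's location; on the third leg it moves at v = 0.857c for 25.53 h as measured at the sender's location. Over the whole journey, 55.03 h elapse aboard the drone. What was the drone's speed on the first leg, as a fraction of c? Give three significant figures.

β = 0.864

Leg 1: speed unknown; τ_1 = 44.30/γ_1.
Leg 2: γ = 1.67; τ_2 = 32.68/1.670 = 19.57 h.
Leg 3: γ = 1/√(1 − 0.857²) = 1/√0.2656 = 1.941; τ_3 = 25.53/1.941 = 13.16 h.
Total proper time: τ_1 + 19.57 + 13.16 = 55.03, so τ_1 = 55.03 − 32.72 = 22.31 h.
γ_1 = 44.30/22.31 = 1.986; β = √(1 − 1/γ²) = √0.7465.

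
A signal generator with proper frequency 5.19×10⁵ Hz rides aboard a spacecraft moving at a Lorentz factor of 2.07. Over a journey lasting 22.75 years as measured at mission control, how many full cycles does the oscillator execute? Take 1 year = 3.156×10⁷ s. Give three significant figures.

N = 1.80×10¹⁴

γ = 2.07
The oscillator's own cycle count is N = f × τ where τ is the proper time aboard the spacecraft. τ = Δt/γ = 22.75/2.070 = 10.99 years = 3.469×10⁸ s.
N = 5.19×10⁵ × 3.469×10⁸ = 1.800×10¹⁴.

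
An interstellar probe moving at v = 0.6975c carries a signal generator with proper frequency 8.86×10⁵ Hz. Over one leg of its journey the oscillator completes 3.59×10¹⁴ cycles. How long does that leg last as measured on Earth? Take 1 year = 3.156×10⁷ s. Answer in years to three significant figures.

Δt = 17.9 years

γ = 1/√(1 − 0.6975²) = 1/√0.5135 = 1.396
Proper time for N cycles: τ = N/f = 3.59×10¹⁴/(8.86×10⁵) = 4.052×10⁸ s = 12.84 years.
Lab-frame duration Δt = γτ = 1.396 × 12.84 = 17.92 years.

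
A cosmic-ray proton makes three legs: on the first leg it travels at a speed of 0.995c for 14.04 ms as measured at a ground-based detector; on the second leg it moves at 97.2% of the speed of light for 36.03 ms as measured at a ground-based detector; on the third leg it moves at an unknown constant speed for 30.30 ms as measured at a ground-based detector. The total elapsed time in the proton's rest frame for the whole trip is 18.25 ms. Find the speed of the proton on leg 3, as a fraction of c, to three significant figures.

β = 0.961

Leg 1: γ = 1/√(1 − 0.995²) = 1/√0.009975 = 10.01; τ_1 = 14.04/10.01 = 1.402 ms.
Leg 2: β = 0.972; γ = 1/√(1 − 0.972²) = 1/√0.05522 = 4.256; τ_2 = 36.03/4.256 = 8.466 ms.
Leg 3: speed unknown; τ_3 = 30.30/γ_3.
Total proper time: 1.402 + 8.466 + τ_3 = 18.25, so τ_3 = 18.25 − 9.869 = 8.381 ms.
γ_3 = 30.30/8.381 = 3.615; β = √(1 − 1/γ²) = √0.9235.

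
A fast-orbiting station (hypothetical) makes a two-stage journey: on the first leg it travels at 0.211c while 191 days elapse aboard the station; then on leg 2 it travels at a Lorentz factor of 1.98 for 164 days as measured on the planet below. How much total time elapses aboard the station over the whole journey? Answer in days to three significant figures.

Leg 1: 191 days is already measured aboard the station.
Leg 2: γ = 1.98; τ_2 = 164/1.980 = 82.83 days.
Total: 191.0 + 82.83 days.

τ = 274 days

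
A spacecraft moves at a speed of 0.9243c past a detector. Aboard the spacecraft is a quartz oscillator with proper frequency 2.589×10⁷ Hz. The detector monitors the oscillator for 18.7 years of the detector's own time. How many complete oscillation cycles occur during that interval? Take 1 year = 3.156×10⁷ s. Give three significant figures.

γ = 1/√(1 − 0.9243²) = 1/√0.1457 = 2.620
During 18.7 years of lab time, the oscillator's proper time advances by τ = Δt/γ = 18.7/2.620 = 7.137 years = 2.252×10⁸ s.
N = f × τ = 2.589×10⁷ × 2.252×10⁸ = 5.832×10¹⁵.

N = 5.83×10¹⁵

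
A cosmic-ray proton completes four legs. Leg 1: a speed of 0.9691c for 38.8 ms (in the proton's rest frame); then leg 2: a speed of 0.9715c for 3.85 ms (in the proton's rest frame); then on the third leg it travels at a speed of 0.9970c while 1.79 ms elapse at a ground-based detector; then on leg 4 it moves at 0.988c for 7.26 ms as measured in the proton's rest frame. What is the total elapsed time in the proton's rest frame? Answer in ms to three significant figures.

τ = 50.0 ms

Leg 1: 38.8 ms is already measured in the proton's rest frame.
Leg 2: 3.85 ms is already measured in the proton's rest frame.
Leg 3: γ = 1/√(1 − 0.9970²) = 1/√0.005991 = 12.92; τ_3 = 1.79/12.92 = 0.1385 ms.
Leg 4: 7.26 ms is already measured in the proton's rest frame.
Total: 38.80 + 3.850 + 0.1385 + 7.260 ms.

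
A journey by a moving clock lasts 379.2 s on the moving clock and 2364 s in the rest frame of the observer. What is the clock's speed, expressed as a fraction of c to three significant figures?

β = 0.987

The proper time is measured on the moving clock (both events occur at the clock's location); Δt is measured in the rest frame of the observer. γ = Δt/τ = 2364/379.2 = 6.234.
β = √(1 − 1/γ²) = √(1 − 0.02573) = √0.9743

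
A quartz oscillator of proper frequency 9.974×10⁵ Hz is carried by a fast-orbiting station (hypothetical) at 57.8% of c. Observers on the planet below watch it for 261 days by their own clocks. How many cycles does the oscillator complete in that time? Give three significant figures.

β = 0.578; γ = 1/√(1 − 0.578²) = 1/√0.6659 = 1.225
During 261 days of lab time, the oscillator's proper time advances by τ = Δt/γ = 261/1.225 = 213.0 days = 1.840×10⁷ s.
N = f × τ = 9.974×10⁵ × 1.840×10⁷ = 1.835×10¹³.

N = 1.84×10¹³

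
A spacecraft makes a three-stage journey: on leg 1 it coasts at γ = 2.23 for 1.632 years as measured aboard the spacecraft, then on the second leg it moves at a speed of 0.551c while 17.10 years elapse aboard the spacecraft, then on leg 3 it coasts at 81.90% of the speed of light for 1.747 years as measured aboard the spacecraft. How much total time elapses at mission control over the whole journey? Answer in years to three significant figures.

Leg 1: γ = 2.23; Δt_1 = 2.230 × 1.632 = 3.639 years.
Leg 2: γ = 1/√(1 − 0.551²) = 1/√0.6964 = 1.198; Δt_2 = 1.198 × 17.10 = 20.49 years.
Leg 3: β = 0.8190; γ = 1/√(1 − 0.8190²) = 1/√0.3292 = 1.743; Δt_3 = 1.743 × 1.747 = 3.045 years.
Total: 3.639 + 20.49 + 3.045 years.

Δt = 27.2 years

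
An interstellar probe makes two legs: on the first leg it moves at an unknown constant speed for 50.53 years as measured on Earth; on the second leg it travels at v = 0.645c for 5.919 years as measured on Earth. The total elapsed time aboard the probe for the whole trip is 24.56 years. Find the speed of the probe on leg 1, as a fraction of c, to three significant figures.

Leg 1: speed unknown; τ_1 = 50.53/γ_1.
Leg 2: γ = 1/√(1 − 0.645²) = 1/√0.5840 = 1.309; τ_2 = 5.919/1.309 = 4.523 years.
Total proper time: τ_1 + 4.523 = 24.56, so τ_1 = 24.56 − 4.523 = 20.04 years.
γ_1 = 50.53/20.04 = 2.522; β = √(1 − 1/γ²) = √0.8428.

β = 0.918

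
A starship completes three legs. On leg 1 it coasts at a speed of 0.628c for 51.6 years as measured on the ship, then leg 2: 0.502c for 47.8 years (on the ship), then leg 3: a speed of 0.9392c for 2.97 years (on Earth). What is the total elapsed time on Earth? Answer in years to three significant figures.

Leg 1: γ = 1/√(1 − 0.628²) = 1/√0.6056 = 1.285; Δt_1 = 1.285 × 51.6 = 66.31 years.
Leg 2: γ = 1/√(1 − 0.502²) = 1/√0.7480 = 1.156; Δt_2 = 1.156 × 47.8 = 55.27 years.
Leg 3: 2.97 years is already measured on Earth.
Total: 66.31 + 55.27 + 2.970 years.

Δt = 125 years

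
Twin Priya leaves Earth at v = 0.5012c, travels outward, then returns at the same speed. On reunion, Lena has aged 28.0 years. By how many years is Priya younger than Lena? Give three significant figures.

γ = 1/√(1 − 0.5012²) = 1/√0.7488 = 1.156
Priya's elapsed proper time: τ = 28.0/1.156 = 24.23 years.
Age gap = Δt − τ = 28.0 − 24.23 years.

Δt − τ = 3.77 years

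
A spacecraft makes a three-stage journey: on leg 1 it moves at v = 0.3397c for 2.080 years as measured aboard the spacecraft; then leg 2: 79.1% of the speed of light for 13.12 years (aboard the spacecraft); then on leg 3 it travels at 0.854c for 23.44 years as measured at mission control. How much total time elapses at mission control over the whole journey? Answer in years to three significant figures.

Δt = 47.1 years

Leg 1: γ = 1/√(1 − 0.3397²) = 1/√0.8846 = 1.063; Δt_1 = 1.063 × 2.080 = 2.212 years.
Leg 2: β = 0.791; γ = 1/√(1 − 0.791²) = 1/√0.3743 = 1.634; Δt_2 = 1.634 × 13.12 = 21.44 years.
Leg 3: 23.44 years is already measured at mission control.
Total: 2.212 + 21.44 + 23.44 years.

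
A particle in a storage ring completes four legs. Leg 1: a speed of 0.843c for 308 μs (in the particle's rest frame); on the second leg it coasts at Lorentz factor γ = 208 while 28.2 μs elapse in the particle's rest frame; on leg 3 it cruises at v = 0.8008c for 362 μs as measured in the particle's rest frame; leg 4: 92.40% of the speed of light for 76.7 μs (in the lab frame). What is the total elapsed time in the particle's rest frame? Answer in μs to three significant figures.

τ = 728 μs

Leg 1: 308 μs is already measured in the particle's rest frame.
Leg 2: 28.2 μs is already measured in the particle's rest frame.
Leg 3: 362 μs is already measured in the particle's rest frame.
Leg 4: β = 0.9240; γ = 1/√(1 − 0.9240²) = 1/√0.1462 = 2.615; τ_4 = 76.7/2.615 = 29.33 μs.
Total: 308.0 + 28.20 + 362.0 + 29.33 μs.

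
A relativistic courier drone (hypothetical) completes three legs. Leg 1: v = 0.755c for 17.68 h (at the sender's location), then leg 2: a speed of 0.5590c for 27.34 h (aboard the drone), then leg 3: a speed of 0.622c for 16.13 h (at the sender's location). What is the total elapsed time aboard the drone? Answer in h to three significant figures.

τ = 51.6 h

Leg 1: γ = 1/√(1 − 0.755²) = 1/√0.4300 = 1.525; τ_1 = 17.68/1.525 = 11.59 h.
Leg 2: 27.34 h is already measured aboard the drone.
Leg 3: γ = 1/√(1 − 0.622²) = 1/√0.6131 = 1.277; τ_3 = 16.13/1.277 = 12.63 h.
Total: 11.59 + 27.34 + 12.63 h.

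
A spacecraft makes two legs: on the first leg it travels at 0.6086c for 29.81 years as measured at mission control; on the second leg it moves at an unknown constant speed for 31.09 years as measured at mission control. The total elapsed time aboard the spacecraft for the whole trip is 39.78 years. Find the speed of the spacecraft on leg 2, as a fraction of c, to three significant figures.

Leg 1: γ = 1/√(1 − 0.6086²) = 1/√0.6296 = 1.260; τ_1 = 29.81/1.260 = 23.65 years.
Leg 2: speed unknown; τ_2 = 31.09/γ_2.
Total proper time: 23.65 + τ_2 = 39.78, so τ_2 = 39.78 − 23.65 = 16.13 years.
γ_2 = 31.09/16.13 = 1.928; β = √(1 − 1/γ²) = √0.7309.

β = 0.855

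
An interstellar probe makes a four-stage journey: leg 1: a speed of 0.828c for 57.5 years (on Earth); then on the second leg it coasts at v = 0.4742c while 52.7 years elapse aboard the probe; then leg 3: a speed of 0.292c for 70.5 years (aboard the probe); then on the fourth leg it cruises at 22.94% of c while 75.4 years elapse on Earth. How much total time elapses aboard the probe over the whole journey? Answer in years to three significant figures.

Leg 1: γ = 1/√(1 − 0.828²) = 1/√0.3144 = 1.783; τ_1 = 57.5/1.783 = 32.24 years.
Leg 2: 52.7 years is already measured aboard the probe.
Leg 3: 70.5 years is already measured aboard the probe.
Leg 4: β = 0.2294; γ = 1/√(1 − 0.2294²) = 1/√0.9474 = 1.027; τ_4 = 75.4/1.027 = 73.39 years.
Total: 32.24 + 52.70 + 70.50 + 73.39 years.

τ = 229 years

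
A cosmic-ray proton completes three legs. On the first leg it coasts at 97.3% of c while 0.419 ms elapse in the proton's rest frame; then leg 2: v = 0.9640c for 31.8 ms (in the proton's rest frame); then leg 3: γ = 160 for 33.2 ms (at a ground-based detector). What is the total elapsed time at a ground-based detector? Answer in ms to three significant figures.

Leg 1: β = 0.973; γ = 1/√(1 − 0.973²) = 1/√0.05327 = 4.333; Δt_1 = 4.333 × 0.419 = 1.815 ms.
Leg 2: γ = 1/√(1 − 0.9640²) = 1/√0.07070 = 3.761; Δt_2 = 3.761 × 31.8 = 119.6 ms.
Leg 3: 33.2 ms is already measured at a ground-based detector.
Total: 1.815 + 119.6 + 33.20 ms.

Δt = 155 ms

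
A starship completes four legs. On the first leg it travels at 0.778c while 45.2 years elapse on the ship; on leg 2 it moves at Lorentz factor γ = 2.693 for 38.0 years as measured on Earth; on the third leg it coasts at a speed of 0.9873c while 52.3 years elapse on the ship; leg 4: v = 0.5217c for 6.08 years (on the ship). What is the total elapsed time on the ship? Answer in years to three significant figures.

τ = 118 years

Leg 1: 45.2 years is already measured on the ship.
Leg 2: γ = 2.693; τ_2 = 38.0/2.693 = 14.11 years.
Leg 3: 52.3 years is already measured on the ship.
Leg 4: 6.08 years is already measured on the ship.
Total: 45.20 + 14.11 + 52.30 + 6.080 years.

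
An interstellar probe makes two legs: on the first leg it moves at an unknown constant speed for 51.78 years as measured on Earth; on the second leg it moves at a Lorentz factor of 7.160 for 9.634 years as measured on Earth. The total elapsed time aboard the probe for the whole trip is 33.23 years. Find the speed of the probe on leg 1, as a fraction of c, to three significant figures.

β = 0.788

Leg 1: speed unknown; τ_1 = 51.78/γ_1.
Leg 2: γ = 7.160; τ_2 = 9.634/7.160 = 1.346 years.
Total proper time: τ_1 + 1.346 = 33.23, so τ_1 = 33.23 − 1.346 = 31.88 years.
γ_1 = 51.78/31.88 = 1.624; β = √(1 − 1/γ²) = √0.6208.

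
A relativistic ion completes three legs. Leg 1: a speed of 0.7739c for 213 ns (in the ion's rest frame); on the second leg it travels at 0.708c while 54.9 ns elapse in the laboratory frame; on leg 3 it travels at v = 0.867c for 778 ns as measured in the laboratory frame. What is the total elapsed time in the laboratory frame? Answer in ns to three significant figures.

Leg 1: γ = 1/√(1 − 0.7739²) = 1/√0.4011 = 1.579; Δt_1 = 1.579 × 213 = 336.3 ns.
Leg 2: 54.9 ns is already measured in the laboratory frame.
Leg 3: 778 ns is already measured in the laboratory frame.
Total: 336.3 + 54.90 + 778.0 ns.

Δt = 1170 ns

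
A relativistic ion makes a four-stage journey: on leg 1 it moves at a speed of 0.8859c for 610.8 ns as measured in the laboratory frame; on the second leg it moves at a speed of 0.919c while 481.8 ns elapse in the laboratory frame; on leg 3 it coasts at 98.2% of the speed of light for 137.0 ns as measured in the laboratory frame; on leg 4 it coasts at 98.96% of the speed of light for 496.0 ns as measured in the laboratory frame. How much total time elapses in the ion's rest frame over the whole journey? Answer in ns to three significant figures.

Leg 1: γ = 1/√(1 − 0.8859²) = 1/√0.2152 = 2.156; τ_1 = 610.8/2.156 = 283.3 ns.
Leg 2: γ = 1/√(1 − 0.919²) = 1/√0.1554 = 2.536; τ_2 = 481.8/2.536 = 190.0 ns.
Leg 3: β = 0.982; γ = 1/√(1 − 0.982²) = 1/√0.03568 = 5.294; τ_3 = 137.0/5.294 = 25.88 ns.
Leg 4: β = 0.9896; γ = 1/√(1 − 0.9896²) = 1/√0.02069 = 6.952; τ_4 = 496.0/6.952 = 71.35 ns.
Total: 283.3 + 190.0 + 25.88 + 71.35 ns.

τ = 571 ns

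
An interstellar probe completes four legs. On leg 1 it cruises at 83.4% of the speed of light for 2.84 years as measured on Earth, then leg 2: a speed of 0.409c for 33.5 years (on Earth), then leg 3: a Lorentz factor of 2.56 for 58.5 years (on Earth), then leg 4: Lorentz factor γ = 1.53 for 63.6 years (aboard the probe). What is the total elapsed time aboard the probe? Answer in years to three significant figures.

τ = 119 years

Leg 1: β = 0.834; γ = 1/√(1 − 0.834²) = 1/√0.3044 = 1.812; τ_1 = 2.84/1.812 = 1.567 years.
Leg 2: γ = 1/√(1 − 0.409²) = 1/√0.8327 = 1.096; τ_2 = 33.5/1.096 = 30.57 years.
Leg 3: γ = 2.56; τ_3 = 58.5/2.560 = 22.85 years.
Leg 4: 63.6 years is already measured aboard the probe.
Total: 1.567 + 30.57 + 22.85 + 63.60 years.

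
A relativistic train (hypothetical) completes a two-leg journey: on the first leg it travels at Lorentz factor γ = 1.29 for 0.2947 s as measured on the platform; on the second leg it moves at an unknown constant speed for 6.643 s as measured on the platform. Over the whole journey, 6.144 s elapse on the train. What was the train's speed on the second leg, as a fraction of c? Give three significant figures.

Leg 1: γ = 1.29; τ_1 = 0.2947/1.290 = 0.2284 s.
Leg 2: speed unknown; τ_2 = 6.643/γ_2.
Total proper time: 0.2284 + τ_2 = 6.144, so τ_2 = 6.144 − 0.2284 = 5.916 s.
γ_2 = 6.643/5.916 = 1.123; β = √(1 − 1/γ²) = √0.2070.

β = 0.455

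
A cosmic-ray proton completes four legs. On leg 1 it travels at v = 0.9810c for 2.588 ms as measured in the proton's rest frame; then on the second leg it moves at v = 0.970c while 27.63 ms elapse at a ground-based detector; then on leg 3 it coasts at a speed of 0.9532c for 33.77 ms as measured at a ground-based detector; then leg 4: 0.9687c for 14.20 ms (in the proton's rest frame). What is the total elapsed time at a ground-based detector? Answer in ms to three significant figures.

Leg 1: γ = 1/√(1 − 0.9810²) = 1/√0.03764 = 5.154; Δt_1 = 5.154 × 2.588 = 13.34 ms.
Leg 2: 27.63 ms is already measured at a ground-based detector.
Leg 3: 33.77 ms is already measured at a ground-based detector.
Leg 4: γ = 1/√(1 − 0.9687²) = 1/√0.06162 = 4.028; Δt_4 = 4.028 × 14.20 = 57.20 ms.
Total: 13.34 + 27.63 + 33.77 + 57.20 ms.

Δt = 132 ms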